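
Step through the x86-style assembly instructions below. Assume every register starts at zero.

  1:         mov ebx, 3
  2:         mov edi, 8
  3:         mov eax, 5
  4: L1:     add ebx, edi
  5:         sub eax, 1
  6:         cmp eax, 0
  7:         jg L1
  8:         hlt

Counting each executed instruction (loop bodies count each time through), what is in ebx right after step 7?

11

after mov ebx, 3: ebx=3
after mov edi, 8: edi=8
after mov eax, 5: eax=5
after add ebx, edi: ebx=3+8=11
after sub eax, 1: eax=5-1=4
cmp eax, 0  (cmp 4,0)
jg L1: taken
After step 7: ebx = 11.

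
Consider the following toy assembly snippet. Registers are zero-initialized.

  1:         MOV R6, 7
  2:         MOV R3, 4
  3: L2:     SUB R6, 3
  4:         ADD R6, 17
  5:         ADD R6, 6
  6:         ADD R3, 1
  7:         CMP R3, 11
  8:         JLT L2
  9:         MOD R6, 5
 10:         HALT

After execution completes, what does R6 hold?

MOV R6, 7 → R6=7
MOV R3, 4 → R3=4
SUB R6, 3 → R6=7-3=4
ADD R6, 17 → R6=4+17=21
ADD R6, 6 → R6=21+6=27
ADD R3, 1 → R3=4+1=5
CMP R3, 11  (cmp 5,11)
JLT L2: taken
SUB R6, 3 → R6=27-3=24
ADD R6, 17 → R6=24+17=41
ADD R6, 6 → R6=41+6=47
ADD R3, 1 → R3=5+1=6
CMP R3, 11  (cmp 6,11)
JLT L2: taken
SUB R6, 3 → R6=47-3=44
ADD R6, 17 → R6=44+17=61
ADD R6, 6 → R6=61+6=67
ADD R3, 1 → R3=6+1=7
CMP R3, 11  (cmp 7,11)
JLT L2: taken
SUB R6, 3 → R6=67-3=64
ADD R6, 17 → R6=64+17=81
ADD R6, 6 → R6=81+6=87
ADD R3, 1 → R3=7+1=8
CMP R3, 11  (cmp 8,11)
JLT L2: taken
SUB R6, 3 → R6=87-3=84
ADD R6, 17 → R6=84+17=101
ADD R6, 6 → R6=101+6=107
ADD R3, 1 → R3=8+1=9
CMP R3, 11  (cmp 9,11)
JLT L2: taken
SUB R6, 3 → R6=107-3=104
ADD R6, 17 → R6=104+17=121
ADD R6, 6 → R6=121+6=127
ADD R3, 1 → R3=9+1=10
CMP R3, 11  (cmp 10,11)
JLT L2: taken
SUB R6, 3 → R6=127-3=124
ADD R6, 17 → R6=124+17=141
ADD R6, 6 → R6=141+6=147
ADD R3, 1 → R3=10+1=11
CMP R3, 11  (cmp 11,11)
JLT L2: not taken
MOD R6, 5 → R6=147%5=2
halt.

2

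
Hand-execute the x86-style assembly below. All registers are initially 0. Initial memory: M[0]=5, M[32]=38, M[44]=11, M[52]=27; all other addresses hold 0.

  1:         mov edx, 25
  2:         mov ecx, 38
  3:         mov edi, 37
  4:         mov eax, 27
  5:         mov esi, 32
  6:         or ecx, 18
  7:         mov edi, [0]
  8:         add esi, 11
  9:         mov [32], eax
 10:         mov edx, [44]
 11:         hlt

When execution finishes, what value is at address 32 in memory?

27

mov edx, 25 → edx=25
mov ecx, 38 → ecx=38
mov edi, 37 → edi=37
mov eax, 27 → eax=27
mov esi, 32 → esi=32
or ecx, 18 → ecx=38|18=54
mov edi, [0] → edi=M[0]=5
add esi, 11 → esi=32+11=43
mov [32], eax → M[32]=27
mov edx, [44] → edx=M[44]=11
halt.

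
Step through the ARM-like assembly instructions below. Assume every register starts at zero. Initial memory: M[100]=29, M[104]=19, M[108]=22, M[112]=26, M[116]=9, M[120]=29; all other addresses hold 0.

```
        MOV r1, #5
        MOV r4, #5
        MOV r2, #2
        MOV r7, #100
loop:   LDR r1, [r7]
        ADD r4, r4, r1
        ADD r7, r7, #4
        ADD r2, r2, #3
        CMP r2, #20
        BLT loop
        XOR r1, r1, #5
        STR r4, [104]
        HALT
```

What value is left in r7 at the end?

124

after MOV r1, #5: r1=5
after MOV r4, #5: r4=5
after MOV r2, #2: r2=2
after MOV r7, #100: r7=100
after LDR r1, [r7]: r1=M[100]=29
after ADD r4, r4, r1: r4=5+29=34
after ADD r7, r7, #4: r7=100+4=104
after ADD r2, r2, #3: r2=2+3=5
CMP r2, #20  (cmp 5,20)
BLT loop: taken
after LDR r1, [r7]: r1=M[104]=19
after ADD r4, r4, r1: r4=34+19=53
after ADD r7, r7, #4: r7=104+4=108
after ADD r2, r2, #3: r2=5+3=8
CMP r2, #20  (cmp 8,20)
BLT loop: taken
after LDR r1, [r7]: r1=M[108]=22
after ADD r4, r4, r1: r4=53+22=75
after ADD r7, r7, #4: r7=108+4=112
after ADD r2, r2, #3: r2=8+3=11
CMP r2, #20  (cmp 11,20)
BLT loop: taken
after LDR r1, [r7]: r1=M[112]=26
after ADD r4, r4, r1: r4=75+26=101
after ADD r7, r7, #4: r7=112+4=116
after ADD r2, r2, #3: r2=11+3=14
CMP r2, #20  (cmp 14,20)
BLT loop: taken
after LDR r1, [r7]: r1=M[116]=9
after ADD r4, r4, r1: r4=101+9=110
after ADD r7, r7, #4: r7=116+4=120
after ADD r2, r2, #3: r2=14+3=17
CMP r2, #20  (cmp 17,20)
BLT loop: taken
after LDR r1, [r7]: r1=M[120]=29
after ADD r4, r4, r1: r4=110+29=139
after ADD r7, r7, #4: r7=120+4=124
after ADD r2, r2, #3: r2=17+3=20
CMP r2, #20  (cmp 20,20)
BLT loop: not taken
after XOR r1, r1, #5: r1=29^5=24
STR r4, [104] → M[104]=139
halt.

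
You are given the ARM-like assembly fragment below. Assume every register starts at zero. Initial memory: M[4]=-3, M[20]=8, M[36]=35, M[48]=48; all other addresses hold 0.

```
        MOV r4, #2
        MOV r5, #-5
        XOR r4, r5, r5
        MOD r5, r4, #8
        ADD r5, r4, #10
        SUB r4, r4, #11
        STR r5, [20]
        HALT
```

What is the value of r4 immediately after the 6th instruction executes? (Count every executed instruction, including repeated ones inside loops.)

r4=2
r5=-5
r4=(-5)^(-5)=0
r5=0%8=0
r5=0+10=10
r4=0-11=-11
After step 6: r4 = -11.

-11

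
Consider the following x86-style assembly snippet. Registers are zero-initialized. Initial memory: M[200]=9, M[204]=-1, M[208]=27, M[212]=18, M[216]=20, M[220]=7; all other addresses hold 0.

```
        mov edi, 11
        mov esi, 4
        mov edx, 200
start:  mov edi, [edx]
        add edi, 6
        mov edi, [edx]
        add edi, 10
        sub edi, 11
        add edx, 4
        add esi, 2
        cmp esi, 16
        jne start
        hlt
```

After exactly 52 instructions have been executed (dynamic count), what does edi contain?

17

edi=11
esi=4
edx=200
edi=M[200]=9
edi=9+6=15
edi=M[200]=9
edi=9+10=19
edi=19-11=8
edx=200+4=204
esi=4+2=6
cmp esi, 16  (cmp 6,16)
jne start: taken
edi=M[204]=-1
edi=(-1)+6=5
edi=M[204]=-1
edi=(-1)+10=9
edi=9-11=-2
edx=204+4=208
esi=6+2=8
cmp esi, 16  (cmp 8,16)
jne start: taken
edi=M[208]=27
edi=27+6=33
edi=M[208]=27
edi=27+10=37
edi=37-11=26
edx=208+4=212
esi=8+2=10
cmp esi, 16  (cmp 10,16)
jne start: taken
edi=M[212]=18
edi=18+6=24
edi=M[212]=18
edi=18+10=28
edi=28-11=17
edx=212+4=216
esi=10+2=12
cmp esi, 16  (cmp 12,16)
jne start: taken
edi=M[216]=20
edi=20+6=26
edi=M[216]=20
edi=20+10=30
edi=30-11=19
edx=216+4=220
esi=12+2=14
cmp esi, 16  (cmp 14,16)
jne start: taken
edi=M[220]=7
edi=7+6=13
edi=M[220]=7
edi=7+10=17
After step 52: edi = 17.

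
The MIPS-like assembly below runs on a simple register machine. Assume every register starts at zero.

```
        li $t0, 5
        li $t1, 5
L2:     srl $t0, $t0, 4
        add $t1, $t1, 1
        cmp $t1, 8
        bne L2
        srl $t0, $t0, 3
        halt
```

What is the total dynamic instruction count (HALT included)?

after li $t0, 5: $t0=5
after li $t1, 5: $t1=5
after srl $t0, $t0, 4: $t0=5>>4=0
after add $t1, $t1, 1: $t1=5+1=6
cmp $t1, 8  (cmp 6,8)
bne L2: taken
after srl $t0, $t0, 4: $t0=0>>4=0
after add $t1, $t1, 1: $t1=6+1=7
cmp $t1, 8  (cmp 7,8)
bne L2: taken
after srl $t0, $t0, 4: $t0=0>>4=0
after add $t1, $t1, 1: $t1=7+1=8
cmp $t1, 8  (cmp 8,8)
bne L2: not taken
after srl $t0, $t0, 3: $t0=0>>3=0
halt.
Total executed instructions: 16.

16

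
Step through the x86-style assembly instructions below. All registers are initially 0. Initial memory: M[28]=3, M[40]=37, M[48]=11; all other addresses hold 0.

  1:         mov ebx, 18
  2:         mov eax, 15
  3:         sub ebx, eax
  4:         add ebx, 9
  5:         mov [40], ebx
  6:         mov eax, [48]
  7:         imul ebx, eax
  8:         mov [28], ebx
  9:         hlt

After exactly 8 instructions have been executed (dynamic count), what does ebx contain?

mov ebx, 18 → ebx=18
mov eax, 15 → eax=15
sub ebx, eax → ebx=18-15=3
add ebx, 9 → ebx=3+9=12
mov [40], ebx → M[40]=12
mov eax, [48] → eax=M[48]=11
imul ebx, eax → ebx=12*11=132
mov [28], ebx → M[28]=132
After step 8: ebx = 132.

132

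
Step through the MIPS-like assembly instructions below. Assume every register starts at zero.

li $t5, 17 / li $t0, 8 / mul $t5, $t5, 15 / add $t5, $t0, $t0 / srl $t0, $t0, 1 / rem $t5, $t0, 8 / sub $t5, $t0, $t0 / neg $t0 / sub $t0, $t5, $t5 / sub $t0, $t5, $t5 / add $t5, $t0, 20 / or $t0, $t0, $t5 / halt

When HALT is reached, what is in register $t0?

after li $t5, 17: $t5=17
after li $t0, 8: $t0=8
after mul $t5, $t5, 15: $t5=17*15=255
after add $t5, $t0, $t0: $t5=8+8=16
after srl $t0, $t0, 1: $t0=8>>1=4
after rem $t5, $t0, 8: $t5=4%8=4
after sub $t5, $t0, $t0: $t5=4-4=0
after neg $t0: $t0=-(4)=-4
after sub $t0, $t5, $t5: $t0=0-0=0
after sub $t0, $t5, $t5: $t0=0-0=0
after add $t5, $t0, 20: $t5=0+20=20
after or $t0, $t0, $t5: $t0=0|20=20
halt.

20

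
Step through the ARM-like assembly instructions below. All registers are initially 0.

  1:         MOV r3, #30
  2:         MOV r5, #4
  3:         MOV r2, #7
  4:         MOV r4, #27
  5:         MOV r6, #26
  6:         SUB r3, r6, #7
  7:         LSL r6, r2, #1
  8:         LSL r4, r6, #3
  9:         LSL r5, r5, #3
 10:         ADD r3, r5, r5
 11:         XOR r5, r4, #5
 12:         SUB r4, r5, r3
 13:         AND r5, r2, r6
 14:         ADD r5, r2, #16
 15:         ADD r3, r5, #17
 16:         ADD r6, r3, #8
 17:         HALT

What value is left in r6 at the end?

after MOV r3, #30: r3=30
after MOV r5, #4: r5=4
after MOV r2, #7: r2=7
after MOV r4, #27: r4=27
after MOV r6, #26: r6=26
after SUB r3, r6, #7: r3=26-7=19
after LSL r6, r2, #1: r6=7<<1=14
after LSL r4, r6, #3: r4=14<<3=112
after LSL r5, r5, #3: r5=4<<3=32
after ADD r3, r5, r5: r3=32+32=64
after XOR r5, r4, #5: r5=112^5=117
after SUB r4, r5, r3: r4=117-64=53
after AND r5, r2, r6: r5=7&14=6
after ADD r5, r2, #16: r5=7+16=23
after ADD r3, r5, #17: r3=23+17=40
after ADD r6, r3, #8: r6=40+8=48
halt.

48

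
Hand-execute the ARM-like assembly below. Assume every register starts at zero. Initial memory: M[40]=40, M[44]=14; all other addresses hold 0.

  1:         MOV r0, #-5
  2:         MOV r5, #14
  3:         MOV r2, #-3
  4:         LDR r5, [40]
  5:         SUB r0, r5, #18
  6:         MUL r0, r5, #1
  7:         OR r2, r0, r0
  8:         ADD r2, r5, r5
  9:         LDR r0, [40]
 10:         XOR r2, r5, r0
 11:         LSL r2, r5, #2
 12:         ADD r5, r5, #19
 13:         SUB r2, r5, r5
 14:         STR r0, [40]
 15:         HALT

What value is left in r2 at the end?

0

MOV r0, #-5 → r0=-5
MOV r5, #14 → r5=14
MOV r2, #-3 → r2=-3
LDR r5, [40] → r5=M[40]=40
SUB r0, r5, #18 → r0=40-18=22
MUL r0, r5, #1 → r0=40*1=40
OR r2, r0, r0 → r2=40|40=40
ADD r2, r5, r5 → r2=40+40=80
LDR r0, [40] → r0=M[40]=40
XOR r2, r5, r0 → r2=40^40=0
LSL r2, r5, #2 → r2=40<<2=160
ADD r5, r5, #19 → r5=40+19=59
SUB r2, r5, r5 → r2=59-59=0
STR r0, [40] → M[40]=40
halt.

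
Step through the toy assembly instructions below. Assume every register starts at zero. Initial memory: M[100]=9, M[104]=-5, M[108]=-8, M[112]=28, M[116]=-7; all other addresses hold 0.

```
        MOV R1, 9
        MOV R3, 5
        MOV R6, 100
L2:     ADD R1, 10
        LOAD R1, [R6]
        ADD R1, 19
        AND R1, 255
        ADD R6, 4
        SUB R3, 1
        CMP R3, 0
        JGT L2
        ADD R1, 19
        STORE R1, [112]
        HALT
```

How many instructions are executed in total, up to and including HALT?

46

MOV R1, 9 → R1=9
MOV R3, 5 → R3=5
MOV R6, 100 → R6=100
ADD R1, 10 → R1=9+10=19
LOAD R1, [R6] → R1=M[100]=9
ADD R1, 19 → R1=9+19=28
AND R1, 255 → R1=28&255=28
ADD R6, 4 → R6=100+4=104
SUB R3, 1 → R3=5-1=4
CMP R3, 0  (cmp 4,0)
JGT L2: taken
ADD R1, 10 → R1=28+10=38
LOAD R1, [R6] → R1=M[104]=-5
ADD R1, 19 → R1=(-5)+19=14
AND R1, 255 → R1=14&255=14
ADD R6, 4 → R6=104+4=108
SUB R3, 1 → R3=4-1=3
CMP R3, 0  (cmp 3,0)
JGT L2: taken
ADD R1, 10 → R1=14+10=24
LOAD R1, [R6] → R1=M[108]=-8
ADD R1, 19 → R1=(-8)+19=11
AND R1, 255 → R1=11&255=11
ADD R6, 4 → R6=108+4=112
SUB R3, 1 → R3=3-1=2
CMP R3, 0  (cmp 2,0)
JGT L2: taken
ADD R1, 10 → R1=11+10=21
LOAD R1, [R6] → R1=M[112]=28
ADD R1, 19 → R1=28+19=47
AND R1, 255 → R1=47&255=47
ADD R6, 4 → R6=112+4=116
SUB R3, 1 → R3=2-1=1
CMP R3, 0  (cmp 1,0)
JGT L2: taken
ADD R1, 10 → R1=47+10=57
LOAD R1, [R6] → R1=M[116]=-7
ADD R1, 19 → R1=(-7)+19=12
AND R1, 255 → R1=12&255=12
ADD R6, 4 → R6=116+4=120
SUB R3, 1 → R3=1-1=0
CMP R3, 0  (cmp 0,0)
JGT L2: not taken
ADD R1, 19 → R1=12+19=31
STORE R1, [112] → M[112]=31
halt.
Total executed instructions: 46.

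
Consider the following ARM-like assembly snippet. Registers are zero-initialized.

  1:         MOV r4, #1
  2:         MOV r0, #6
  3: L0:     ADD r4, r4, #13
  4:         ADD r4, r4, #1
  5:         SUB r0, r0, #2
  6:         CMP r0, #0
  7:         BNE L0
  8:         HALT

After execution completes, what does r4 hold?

r4=1
r0=6
r4=1+13=14
r4=14+1=15
r0=6-2=4
CMP r0, #0  (cmp 4,0)
BNE L0: taken
r4=15+13=28
r4=28+1=29
r0=4-2=2
CMP r0, #0  (cmp 2,0)
BNE L0: taken
r4=29+13=42
r4=42+1=43
r0=2-2=0
CMP r0, #0  (cmp 0,0)
BNE L0: not taken
halt.

43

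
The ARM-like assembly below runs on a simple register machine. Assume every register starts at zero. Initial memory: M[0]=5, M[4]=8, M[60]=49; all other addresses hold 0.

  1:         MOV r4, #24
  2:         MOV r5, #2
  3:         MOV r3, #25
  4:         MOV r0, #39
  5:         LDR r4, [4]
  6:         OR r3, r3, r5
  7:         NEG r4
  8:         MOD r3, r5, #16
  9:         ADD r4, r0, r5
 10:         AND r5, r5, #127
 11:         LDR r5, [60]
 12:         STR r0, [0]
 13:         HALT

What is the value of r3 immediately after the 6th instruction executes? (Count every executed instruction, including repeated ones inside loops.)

after MOV r4, #24: r4=24
after MOV r5, #2: r5=2
after MOV r3, #25: r3=25
after MOV r0, #39: r0=39
after LDR r4, [4]: r4=M[4]=8
after OR r3, r3, r5: r3=25|2=27
After step 6: r3 = 27.

27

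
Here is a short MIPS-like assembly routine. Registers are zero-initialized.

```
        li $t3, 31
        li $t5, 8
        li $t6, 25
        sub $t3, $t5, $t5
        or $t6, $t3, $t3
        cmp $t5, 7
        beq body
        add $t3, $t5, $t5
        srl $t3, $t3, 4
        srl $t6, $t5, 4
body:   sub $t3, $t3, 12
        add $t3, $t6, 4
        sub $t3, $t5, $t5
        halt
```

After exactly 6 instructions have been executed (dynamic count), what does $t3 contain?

after li $t3, 31: $t3=31
after li $t5, 8: $t5=8
after li $t6, 25: $t6=25
after sub $t3, $t5, $t5: $t3=8-8=0
after or $t6, $t3, $t3: $t6=0|0=0
cmp $t5, 7  (cmp 8,7)
After step 6: $t3 = 0.

0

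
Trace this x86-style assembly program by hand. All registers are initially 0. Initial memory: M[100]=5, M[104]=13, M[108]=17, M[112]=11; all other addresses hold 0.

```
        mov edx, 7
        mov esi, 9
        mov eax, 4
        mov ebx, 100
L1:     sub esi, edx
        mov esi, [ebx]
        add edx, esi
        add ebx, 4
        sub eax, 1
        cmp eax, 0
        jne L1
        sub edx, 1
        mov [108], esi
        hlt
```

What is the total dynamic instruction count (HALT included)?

edx=7
esi=9
eax=4
ebx=100
esi=9-7=2
esi=M[100]=5
edx=7+5=12
ebx=100+4=104
eax=4-1=3
cmp eax, 0  (cmp 3,0)
jne L1: taken
esi=5-12=-7
esi=M[104]=13
edx=12+13=25
ebx=104+4=108
eax=3-1=2
cmp eax, 0  (cmp 2,0)
jne L1: taken
esi=13-25=-12
esi=M[108]=17
edx=25+17=42
ebx=108+4=112
eax=2-1=1
cmp eax, 0  (cmp 1,0)
jne L1: taken
esi=17-42=-25
esi=M[112]=11
edx=42+11=53
ebx=112+4=116
eax=1-1=0
cmp eax, 0  (cmp 0,0)
jne L1: not taken
edx=53-1=52
mov [108], esi → M[108]=11
halt.
Total executed instructions: 35.

35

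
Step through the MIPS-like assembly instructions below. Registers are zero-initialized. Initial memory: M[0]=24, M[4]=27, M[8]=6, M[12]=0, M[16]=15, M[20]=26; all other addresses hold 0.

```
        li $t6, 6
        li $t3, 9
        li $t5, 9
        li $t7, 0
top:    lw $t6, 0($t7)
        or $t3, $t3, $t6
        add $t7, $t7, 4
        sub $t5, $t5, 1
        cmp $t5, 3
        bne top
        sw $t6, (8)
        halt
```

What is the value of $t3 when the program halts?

31

li $t6, 6 → $t6=6
li $t3, 9 → $t3=9
li $t5, 9 → $t5=9
li $t7, 0 → $t7=0
lw $t6, 0($t7) → $t6=M[0]=24
or $t3, $t3, $t6 → $t3=9|24=25
add $t7, $t7, 4 → $t7=0+4=4
sub $t5, $t5, 1 → $t5=9-1=8
cmp $t5, 3  (cmp 8,3)
bne top: taken
lw $t6, 0($t7) → $t6=M[4]=27
or $t3, $t3, $t6 → $t3=25|27=27
add $t7, $t7, 4 → $t7=4+4=8
sub $t5, $t5, 1 → $t5=8-1=7
cmp $t5, 3  (cmp 7,3)
bne top: taken
lw $t6, 0($t7) → $t6=M[8]=6
or $t3, $t3, $t6 → $t3=27|6=31
add $t7, $t7, 4 → $t7=8+4=12
sub $t5, $t5, 1 → $t5=7-1=6
cmp $t5, 3  (cmp 6,3)
bne top: taken
lw $t6, 0($t7) → $t6=M[12]=0
or $t3, $t3, $t6 → $t3=31|0=31
add $t7, $t7, 4 → $t7=12+4=16
sub $t5, $t5, 1 → $t5=6-1=5
cmp $t5, 3  (cmp 5,3)
bne top: taken
lw $t6, 0($t7) → $t6=M[16]=15
or $t3, $t3, $t6 → $t3=31|15=31
add $t7, $t7, 4 → $t7=16+4=20
sub $t5, $t5, 1 → $t5=5-1=4
cmp $t5, 3  (cmp 4,3)
bne top: taken
lw $t6, 0($t7) → $t6=M[20]=26
or $t3, $t3, $t6 → $t3=31|26=31
add $t7, $t7, 4 → $t7=20+4=24
sub $t5, $t5, 1 → $t5=4-1=3
cmp $t5, 3  (cmp 3,3)
bne top: not taken
sw $t6, (8) → M[8]=26
halt.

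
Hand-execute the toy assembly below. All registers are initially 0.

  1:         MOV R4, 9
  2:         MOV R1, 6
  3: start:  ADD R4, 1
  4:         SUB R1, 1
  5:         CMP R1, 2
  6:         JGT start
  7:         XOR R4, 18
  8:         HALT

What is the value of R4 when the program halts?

31

R4=9
R1=6
R4=9+1=10
R1=6-1=5
CMP R1, 2  (cmp 5,2)
JGT start: taken
R4=10+1=11
R1=5-1=4
CMP R1, 2  (cmp 4,2)
JGT start: taken
R4=11+1=12
R1=4-1=3
CMP R1, 2  (cmp 3,2)
JGT start: taken
R4=12+1=13
R1=3-1=2
CMP R1, 2  (cmp 2,2)
JGT start: not taken
R4=13^18=31
halt.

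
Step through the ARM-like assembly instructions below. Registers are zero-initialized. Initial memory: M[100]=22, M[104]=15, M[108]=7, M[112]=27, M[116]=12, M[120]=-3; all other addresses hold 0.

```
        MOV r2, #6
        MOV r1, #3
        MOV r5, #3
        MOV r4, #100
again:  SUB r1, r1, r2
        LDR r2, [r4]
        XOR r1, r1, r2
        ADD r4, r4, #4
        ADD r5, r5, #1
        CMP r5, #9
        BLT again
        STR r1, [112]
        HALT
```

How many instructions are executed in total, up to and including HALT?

MOV r2, #6 → r2=6
MOV r1, #3 → r1=3
MOV r5, #3 → r5=3
MOV r4, #100 → r4=100
SUB r1, r1, r2 → r1=3-6=-3
LDR r2, [r4] → r2=M[100]=22
XOR r1, r1, r2 → r1=(-3)^22=-21
ADD r4, r4, #4 → r4=100+4=104
ADD r5, r5, #1 → r5=3+1=4
CMP r5, #9  (cmp 4,9)
BLT again: taken
SUB r1, r1, r2 → r1=(-21)-22=-43
LDR r2, [r4] → r2=M[104]=15
XOR r1, r1, r2 → r1=(-43)^15=-38
ADD r4, r4, #4 → r4=104+4=108
ADD r5, r5, #1 → r5=4+1=5
CMP r5, #9  (cmp 5,9)
BLT again: taken
SUB r1, r1, r2 → r1=(-38)-15=-53
LDR r2, [r4] → r2=M[108]=7
XOR r1, r1, r2 → r1=(-53)^7=-52
ADD r4, r4, #4 → r4=108+4=112
ADD r5, r5, #1 → r5=5+1=6
CMP r5, #9  (cmp 6,9)
BLT again: taken
SUB r1, r1, r2 → r1=(-52)-7=-59
LDR r2, [r4] → r2=M[112]=27
XOR r1, r1, r2 → r1=(-59)^27=-34
ADD r4, r4, #4 → r4=112+4=116
ADD r5, r5, #1 → r5=6+1=7
CMP r5, #9  (cmp 7,9)
BLT again: taken
SUB r1, r1, r2 → r1=(-34)-27=-61
LDR r2, [r4] → r2=M[116]=12
XOR r1, r1, r2 → r1=(-61)^12=-49
ADD r4, r4, #4 → r4=116+4=120
ADD r5, r5, #1 → r5=7+1=8
CMP r5, #9  (cmp 8,9)
BLT again: taken
SUB r1, r1, r2 → r1=(-49)-12=-61
LDR r2, [r4] → r2=M[120]=-3
XOR r1, r1, r2 → r1=(-61)^(-3)=62
ADD r4, r4, #4 → r4=120+4=124
ADD r5, r5, #1 → r5=8+1=9
CMP r5, #9  (cmp 9,9)
BLT again: not taken
STR r1, [112] → M[112]=62
halt.
Total executed instructions: 48.

48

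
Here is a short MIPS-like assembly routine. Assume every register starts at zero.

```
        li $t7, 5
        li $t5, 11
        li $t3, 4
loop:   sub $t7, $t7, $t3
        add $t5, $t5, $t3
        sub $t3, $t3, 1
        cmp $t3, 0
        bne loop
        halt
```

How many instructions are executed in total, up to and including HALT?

24

after li $t7, 5: $t7=5
after li $t5, 11: $t5=11
after li $t3, 4: $t3=4
after sub $t7, $t7, $t3: $t7=5-4=1
after add $t5, $t5, $t3: $t5=11+4=15
after sub $t3, $t3, 1: $t3=4-1=3
cmp $t3, 0  (cmp 3,0)
bne loop: taken
after sub $t7, $t7, $t3: $t7=1-3=-2
after add $t5, $t5, $t3: $t5=15+3=18
after sub $t3, $t3, 1: $t3=3-1=2
cmp $t3, 0  (cmp 2,0)
bne loop: taken
after sub $t7, $t7, $t3: $t7=(-2)-2=-4
after add $t5, $t5, $t3: $t5=18+2=20
after sub $t3, $t3, 1: $t3=2-1=1
cmp $t3, 0  (cmp 1,0)
bne loop: taken
after sub $t7, $t7, $t3: $t7=(-4)-1=-5
after add $t5, $t5, $t3: $t5=20+1=21
after sub $t3, $t3, 1: $t3=1-1=0
cmp $t3, 0  (cmp 0,0)
bne loop: not taken
halt.
Total executed instructions: 24.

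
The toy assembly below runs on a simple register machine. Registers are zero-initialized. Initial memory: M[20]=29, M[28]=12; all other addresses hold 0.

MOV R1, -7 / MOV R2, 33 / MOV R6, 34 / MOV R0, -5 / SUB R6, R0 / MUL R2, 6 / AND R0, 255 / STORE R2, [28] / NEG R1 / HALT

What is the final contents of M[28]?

198

R1=-7
R2=33
R6=34
R0=-5
R6=34-(-5)=39
R2=33*6=198
R0=(-5)&255=251
STORE R2, [28] → M[28]=198
R1=-(-7)=7
halt.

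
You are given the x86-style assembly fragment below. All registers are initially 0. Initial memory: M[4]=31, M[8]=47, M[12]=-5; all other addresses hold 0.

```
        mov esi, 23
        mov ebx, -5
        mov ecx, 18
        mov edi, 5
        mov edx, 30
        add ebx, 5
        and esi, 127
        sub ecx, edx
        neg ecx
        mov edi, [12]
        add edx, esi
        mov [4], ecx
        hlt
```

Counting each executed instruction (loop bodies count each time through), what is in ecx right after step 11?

mov esi, 23 → esi=23
mov ebx, -5 → ebx=-5
mov ecx, 18 → ecx=18
mov edi, 5 → edi=5
mov edx, 30 → edx=30
add ebx, 5 → ebx=(-5)+5=0
and esi, 127 → esi=23&127=23
sub ecx, edx → ecx=18-30=-12
neg ecx → ecx=-(-12)=12
mov edi, [12] → edi=M[12]=-5
add edx, esi → edx=30+23=53
After step 11: ecx = 12.

12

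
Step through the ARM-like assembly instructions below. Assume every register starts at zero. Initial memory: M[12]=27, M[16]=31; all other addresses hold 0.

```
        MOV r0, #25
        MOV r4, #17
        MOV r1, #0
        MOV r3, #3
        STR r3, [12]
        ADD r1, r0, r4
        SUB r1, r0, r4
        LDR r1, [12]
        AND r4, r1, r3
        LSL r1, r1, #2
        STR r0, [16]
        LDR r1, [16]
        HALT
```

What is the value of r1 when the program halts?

25

r0=25
r4=17
r1=0
r3=3
STR r3, [12] → M[12]=3
r1=25+17=42
r1=25-17=8
r1=M[12]=3
r4=3&3=3
r1=3<<2=12
STR r0, [16] → M[16]=25
r1=M[16]=25
halt.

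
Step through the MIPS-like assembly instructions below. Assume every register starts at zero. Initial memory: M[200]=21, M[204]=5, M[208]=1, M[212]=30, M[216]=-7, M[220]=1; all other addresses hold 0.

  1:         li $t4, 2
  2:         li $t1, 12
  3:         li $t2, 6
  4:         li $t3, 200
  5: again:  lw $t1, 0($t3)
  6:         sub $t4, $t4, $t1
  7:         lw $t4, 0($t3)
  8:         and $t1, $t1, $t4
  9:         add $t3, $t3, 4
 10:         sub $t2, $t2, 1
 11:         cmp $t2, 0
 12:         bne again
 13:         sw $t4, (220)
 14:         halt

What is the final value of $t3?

$t4=2
$t1=12
$t2=6
$t3=200
$t1=M[200]=21
$t4=2-21=-19
$t4=M[200]=21
$t1=21&21=21
$t3=200+4=204
$t2=6-1=5
cmp $t2, 0  (cmp 5,0)
bne again: taken
$t1=M[204]=5
$t4=21-5=16
$t4=M[204]=5
$t1=5&5=5
$t3=204+4=208
$t2=5-1=4
cmp $t2, 0  (cmp 4,0)
bne again: taken
$t1=M[208]=1
$t4=5-1=4
$t4=M[208]=1
$t1=1&1=1
$t3=208+4=212
$t2=4-1=3
cmp $t2, 0  (cmp 3,0)
bne again: taken
$t1=M[212]=30
$t4=1-30=-29
$t4=M[212]=30
$t1=30&30=30
$t3=212+4=216
$t2=3-1=2
cmp $t2, 0  (cmp 2,0)
bne again: taken
$t1=M[216]=-7
$t4=30-(-7)=37
$t4=M[216]=-7
$t1=(-7)&(-7)=-7
$t3=216+4=220
$t2=2-1=1
cmp $t2, 0  (cmp 1,0)
bne again: taken
$t1=M[220]=1
$t4=(-7)-1=-8
$t4=M[220]=1
$t1=1&1=1
$t3=220+4=224
$t2=1-1=0
cmp $t2, 0  (cmp 0,0)
bne again: not taken
sw $t4, (220) → M[220]=1
halt.

224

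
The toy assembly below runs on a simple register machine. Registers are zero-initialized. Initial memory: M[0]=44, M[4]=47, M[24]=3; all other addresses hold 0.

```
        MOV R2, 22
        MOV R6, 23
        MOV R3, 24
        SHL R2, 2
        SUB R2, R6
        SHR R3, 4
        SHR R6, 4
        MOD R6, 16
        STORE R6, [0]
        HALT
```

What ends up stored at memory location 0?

after MOV R2, 22: R2=22
after MOV R6, 23: R6=23
after MOV R3, 24: R3=24
after SHL R2, 2: R2=22<<2=88
after SUB R2, R6: R2=88-23=65
after SHR R3, 4: R3=24>>4=1
after SHR R6, 4: R6=23>>4=1
after MOD R6, 16: R6=1%16=1
STORE R6, [0] → M[0]=1
halt.

1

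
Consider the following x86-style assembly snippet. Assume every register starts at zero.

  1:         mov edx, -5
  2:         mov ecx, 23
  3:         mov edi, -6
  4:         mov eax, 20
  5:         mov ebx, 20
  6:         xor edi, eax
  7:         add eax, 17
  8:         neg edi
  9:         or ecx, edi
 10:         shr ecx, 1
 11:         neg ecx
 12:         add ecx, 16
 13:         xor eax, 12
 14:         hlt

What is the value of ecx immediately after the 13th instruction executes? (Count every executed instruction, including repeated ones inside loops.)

5

after mov edx, -5: edx=-5
after mov ecx, 23: ecx=23
after mov edi, -6: edi=-6
after mov eax, 20: eax=20
after mov ebx, 20: ebx=20
after xor edi, eax: edi=(-6)^20=-18
after add eax, 17: eax=20+17=37
after neg edi: edi=-(-18)=18
after or ecx, edi: ecx=23|18=23
after shr ecx, 1: ecx=23>>1=11
after neg ecx: ecx=-(11)=-11
after add ecx, 16: ecx=(-11)+16=5
after xor eax, 12: eax=37^12=41
After step 13: ecx = 5.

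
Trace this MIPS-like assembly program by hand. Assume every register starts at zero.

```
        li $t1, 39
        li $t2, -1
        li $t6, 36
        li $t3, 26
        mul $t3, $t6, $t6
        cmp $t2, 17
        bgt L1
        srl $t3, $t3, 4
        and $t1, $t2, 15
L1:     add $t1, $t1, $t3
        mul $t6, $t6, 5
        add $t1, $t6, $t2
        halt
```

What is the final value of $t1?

179

li $t1, 39 → $t1=39
li $t2, -1 → $t2=-1
li $t6, 36 → $t6=36
li $t3, 26 → $t3=26
mul $t3, $t6, $t6 → $t3=36*36=1296
cmp $t2, 17  (cmp -1,17)
bgt L1: not taken
srl $t3, $t3, 4 → $t3=1296>>4=81
and $t1, $t2, 15 → $t1=(-1)&15=15
add $t1, $t1, $t3 → $t1=15+81=96
mul $t6, $t6, 5 → $t6=36*5=180
add $t1, $t6, $t2 → $t1=180+(-1)=179
halt.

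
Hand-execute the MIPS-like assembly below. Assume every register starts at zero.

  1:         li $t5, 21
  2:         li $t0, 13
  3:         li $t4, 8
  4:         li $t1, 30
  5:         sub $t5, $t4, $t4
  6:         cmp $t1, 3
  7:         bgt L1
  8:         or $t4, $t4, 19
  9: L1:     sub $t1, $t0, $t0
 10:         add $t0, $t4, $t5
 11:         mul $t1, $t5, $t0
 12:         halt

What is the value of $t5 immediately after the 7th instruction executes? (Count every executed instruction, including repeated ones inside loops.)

$t5=21
$t0=13
$t4=8
$t1=30
$t5=8-8=0
cmp $t1, 3  (cmp 30,3)
bgt L1: taken
After step 7: $t5 = 0.

0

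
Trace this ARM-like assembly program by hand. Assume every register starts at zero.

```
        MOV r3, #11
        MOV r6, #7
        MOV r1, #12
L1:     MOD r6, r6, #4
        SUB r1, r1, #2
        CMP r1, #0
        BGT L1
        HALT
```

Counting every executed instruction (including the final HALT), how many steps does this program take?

r3=11
r6=7
r1=12
r6=7%4=3
r1=12-2=10
CMP r1, #0  (cmp 10,0)
BGT L1: taken
r6=3%4=3
r1=10-2=8
CMP r1, #0  (cmp 8,0)
BGT L1: taken
r6=3%4=3
r1=8-2=6
CMP r1, #0  (cmp 6,0)
BGT L1: taken
r6=3%4=3
r1=6-2=4
CMP r1, #0  (cmp 4,0)
BGT L1: taken
r6=3%4=3
r1=4-2=2
CMP r1, #0  (cmp 2,0)
BGT L1: taken
r6=3%4=3
r1=2-2=0
CMP r1, #0  (cmp 0,0)
BGT L1: not taken
halt.
Total executed instructions: 28.

28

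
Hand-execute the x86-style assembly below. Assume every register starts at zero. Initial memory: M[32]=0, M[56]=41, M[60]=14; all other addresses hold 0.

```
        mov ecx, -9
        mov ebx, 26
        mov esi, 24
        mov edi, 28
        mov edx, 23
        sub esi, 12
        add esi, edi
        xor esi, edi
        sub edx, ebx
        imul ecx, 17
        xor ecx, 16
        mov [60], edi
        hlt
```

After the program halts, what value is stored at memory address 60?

after mov ecx, -9: ecx=-9
after mov ebx, 26: ebx=26
after mov esi, 24: esi=24
after mov edi, 28: edi=28
after mov edx, 23: edx=23
after sub esi, 12: esi=24-12=12
after add esi, edi: esi=12+28=40
after xor esi, edi: esi=40^28=52
after sub edx, ebx: edx=23-26=-3
after imul ecx, 17: ecx=(-9)*17=-153
after xor ecx, 16: ecx=(-153)^16=-137
mov [60], edi → M[60]=28
halt.

28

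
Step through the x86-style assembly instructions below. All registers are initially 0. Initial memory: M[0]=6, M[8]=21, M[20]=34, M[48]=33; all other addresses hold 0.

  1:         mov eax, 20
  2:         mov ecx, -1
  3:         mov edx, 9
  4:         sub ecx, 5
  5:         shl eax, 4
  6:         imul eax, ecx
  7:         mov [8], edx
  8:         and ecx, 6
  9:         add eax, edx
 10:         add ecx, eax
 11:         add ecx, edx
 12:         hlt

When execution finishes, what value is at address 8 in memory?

mov eax, 20 → eax=20
mov ecx, -1 → ecx=-1
mov edx, 9 → edx=9
sub ecx, 5 → ecx=(-1)-5=-6
shl eax, 4 → eax=20<<4=320
imul eax, ecx → eax=320*(-6)=-1920
mov [8], edx → M[8]=9
and ecx, 6 → ecx=(-6)&6=2
add eax, edx → eax=(-1920)+9=-1911
add ecx, eax → ecx=2+(-1911)=-1909
add ecx, edx → ecx=(-1909)+9=-1900
halt.

9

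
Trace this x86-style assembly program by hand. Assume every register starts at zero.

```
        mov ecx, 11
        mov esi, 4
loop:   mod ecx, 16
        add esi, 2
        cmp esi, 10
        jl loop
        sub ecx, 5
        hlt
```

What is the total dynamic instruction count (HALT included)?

ecx=11
esi=4
ecx=11%16=11
esi=4+2=6
cmp esi, 10  (cmp 6,10)
jl loop: taken
ecx=11%16=11
esi=6+2=8
cmp esi, 10  (cmp 8,10)
jl loop: taken
ecx=11%16=11
esi=8+2=10
cmp esi, 10  (cmp 10,10)
jl loop: not taken
ecx=11-5=6
halt.
Total executed instructions: 16.

16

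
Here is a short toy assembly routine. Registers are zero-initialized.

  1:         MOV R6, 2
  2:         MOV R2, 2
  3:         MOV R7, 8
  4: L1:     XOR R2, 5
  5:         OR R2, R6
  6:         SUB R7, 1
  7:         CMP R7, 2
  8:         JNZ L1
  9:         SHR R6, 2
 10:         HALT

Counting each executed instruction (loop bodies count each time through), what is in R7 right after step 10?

after MOV R6, 2: R6=2
after MOV R2, 2: R2=2
after MOV R7, 8: R7=8
after XOR R2, 5: R2=2^5=7
after OR R2, R6: R2=7|2=7
after SUB R7, 1: R7=8-1=7
CMP R7, 2  (cmp 7,2)
JNZ L1: taken
after XOR R2, 5: R2=7^5=2
after OR R2, R6: R2=2|2=2
After step 10: R7 = 7.

7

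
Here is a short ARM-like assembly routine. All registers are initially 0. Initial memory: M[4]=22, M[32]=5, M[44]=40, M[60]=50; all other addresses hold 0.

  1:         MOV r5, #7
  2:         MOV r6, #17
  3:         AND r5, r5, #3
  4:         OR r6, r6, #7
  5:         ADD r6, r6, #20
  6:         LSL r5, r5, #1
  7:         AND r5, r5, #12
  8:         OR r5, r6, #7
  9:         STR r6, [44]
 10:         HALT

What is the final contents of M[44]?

43

MOV r5, #7 → r5=7
MOV r6, #17 → r6=17
AND r5, r5, #3 → r5=7&3=3
OR r6, r6, #7 → r6=17|7=23
ADD r6, r6, #20 → r6=23+20=43
LSL r5, r5, #1 → r5=3<<1=6
AND r5, r5, #12 → r5=6&12=4
OR r5, r6, #7 → r5=43|7=47
STR r6, [44] → M[44]=43
halt.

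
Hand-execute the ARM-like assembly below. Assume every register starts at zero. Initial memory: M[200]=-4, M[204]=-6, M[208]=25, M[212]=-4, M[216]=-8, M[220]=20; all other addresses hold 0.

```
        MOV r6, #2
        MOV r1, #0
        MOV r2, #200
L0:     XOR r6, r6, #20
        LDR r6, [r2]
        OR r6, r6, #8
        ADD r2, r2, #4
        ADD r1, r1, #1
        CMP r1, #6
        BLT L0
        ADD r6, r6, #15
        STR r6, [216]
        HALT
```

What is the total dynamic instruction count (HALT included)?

48

after MOV r6, #2: r6=2
after MOV r1, #0: r1=0
after MOV r2, #200: r2=200
after XOR r6, r6, #20: r6=2^20=22
after LDR r6, [r2]: r6=M[200]=-4
after OR r6, r6, #8: r6=(-4)|8=-4
after ADD r2, r2, #4: r2=200+4=204
after ADD r1, r1, #1: r1=0+1=1
CMP r1, #6  (cmp 1,6)
BLT L0: taken
after XOR r6, r6, #20: r6=(-4)^20=-24
after LDR r6, [r2]: r6=M[204]=-6
after OR r6, r6, #8: r6=(-6)|8=-6
after ADD r2, r2, #4: r2=204+4=208
after ADD r1, r1, #1: r1=1+1=2
CMP r1, #6  (cmp 2,6)
BLT L0: taken
after XOR r6, r6, #20: r6=(-6)^20=-18
after LDR r6, [r2]: r6=M[208]=25
after OR r6, r6, #8: r6=25|8=25
after ADD r2, r2, #4: r2=208+4=212
after ADD r1, r1, #1: r1=2+1=3
CMP r1, #6  (cmp 3,6)
BLT L0: taken
after XOR r6, r6, #20: r6=25^20=13
after LDR r6, [r2]: r6=M[212]=-4
after OR r6, r6, #8: r6=(-4)|8=-4
after ADD r2, r2, #4: r2=212+4=216
after ADD r1, r1, #1: r1=3+1=4
CMP r1, #6  (cmp 4,6)
BLT L0: taken
after XOR r6, r6, #20: r6=(-4)^20=-24
after LDR r6, [r2]: r6=M[216]=-8
after OR r6, r6, #8: r6=(-8)|8=-8
after ADD r2, r2, #4: r2=216+4=220
after ADD r1, r1, #1: r1=4+1=5
CMP r1, #6  (cmp 5,6)
BLT L0: taken
after XOR r6, r6, #20: r6=(-8)^20=-20
after LDR r6, [r2]: r6=M[220]=20
after OR r6, r6, #8: r6=20|8=28
after ADD r2, r2, #4: r2=220+4=224
after ADD r1, r1, #1: r1=5+1=6
CMP r1, #6  (cmp 6,6)
BLT L0: not taken
after ADD r6, r6, #15: r6=28+15=43
STR r6, [216] → M[216]=43
halt.
Total executed instructions: 48.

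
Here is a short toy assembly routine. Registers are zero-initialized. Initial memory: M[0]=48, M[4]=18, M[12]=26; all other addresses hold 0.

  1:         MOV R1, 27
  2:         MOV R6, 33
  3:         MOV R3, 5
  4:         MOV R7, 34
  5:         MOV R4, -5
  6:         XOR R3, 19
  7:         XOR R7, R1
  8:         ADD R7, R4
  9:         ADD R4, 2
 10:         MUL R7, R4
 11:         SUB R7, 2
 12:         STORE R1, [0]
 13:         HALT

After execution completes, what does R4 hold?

-3

MOV R1, 27 → R1=27
MOV R6, 33 → R6=33
MOV R3, 5 → R3=5
MOV R7, 34 → R7=34
MOV R4, -5 → R4=-5
XOR R3, 19 → R3=5^19=22
XOR R7, R1 → R7=34^27=57
ADD R7, R4 → R7=57+(-5)=52
ADD R4, 2 → R4=(-5)+2=-3
MUL R7, R4 → R7=52*(-3)=-156
SUB R7, 2 → R7=(-156)-2=-158
STORE R1, [0] → M[0]=27
halt.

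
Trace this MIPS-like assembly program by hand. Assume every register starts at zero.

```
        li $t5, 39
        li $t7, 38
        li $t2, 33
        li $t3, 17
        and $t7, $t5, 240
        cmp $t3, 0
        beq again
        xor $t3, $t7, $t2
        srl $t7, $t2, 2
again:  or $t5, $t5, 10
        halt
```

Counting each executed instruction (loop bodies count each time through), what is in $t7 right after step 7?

li $t5, 39 → $t5=39
li $t7, 38 → $t7=38
li $t2, 33 → $t2=33
li $t3, 17 → $t3=17
and $t7, $t5, 240 → $t7=39&240=32
cmp $t3, 0  (cmp 17,0)
beq again: not taken
After step 7: $t7 = 32.

32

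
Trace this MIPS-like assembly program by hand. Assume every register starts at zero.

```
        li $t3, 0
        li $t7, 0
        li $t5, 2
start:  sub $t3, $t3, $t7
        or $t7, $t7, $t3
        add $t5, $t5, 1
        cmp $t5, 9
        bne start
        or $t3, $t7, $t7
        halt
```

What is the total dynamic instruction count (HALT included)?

40

$t3=0
$t7=0
$t5=2
$t3=0-0=0
$t7=0|0=0
$t5=2+1=3
cmp $t5, 9  (cmp 3,9)
bne start: taken
$t3=0-0=0
$t7=0|0=0
$t5=3+1=4
cmp $t5, 9  (cmp 4,9)
bne start: taken
$t3=0-0=0
$t7=0|0=0
$t5=4+1=5
cmp $t5, 9  (cmp 5,9)
bne start: taken
$t3=0-0=0
$t7=0|0=0
$t5=5+1=6
cmp $t5, 9  (cmp 6,9)
bne start: taken
$t3=0-0=0
$t7=0|0=0
$t5=6+1=7
cmp $t5, 9  (cmp 7,9)
bne start: taken
$t3=0-0=0
$t7=0|0=0
$t5=7+1=8
cmp $t5, 9  (cmp 8,9)
bne start: taken
$t3=0-0=0
$t7=0|0=0
$t5=8+1=9
cmp $t5, 9  (cmp 9,9)
bne start: not taken
$t3=0|0=0
halt.
Total executed instructions: 40.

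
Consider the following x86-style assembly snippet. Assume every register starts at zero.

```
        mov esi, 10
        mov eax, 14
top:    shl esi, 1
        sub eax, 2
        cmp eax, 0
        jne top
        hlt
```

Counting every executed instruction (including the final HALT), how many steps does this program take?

31

esi=10
eax=14
esi=10<<1=20
eax=14-2=12
cmp eax, 0  (cmp 12,0)
jne top: taken
esi=20<<1=40
eax=12-2=10
cmp eax, 0  (cmp 10,0)
jne top: taken
esi=40<<1=80
eax=10-2=8
cmp eax, 0  (cmp 8,0)
jne top: taken
esi=80<<1=160
eax=8-2=6
cmp eax, 0  (cmp 6,0)
jne top: taken
esi=160<<1=320
eax=6-2=4
cmp eax, 0  (cmp 4,0)
jne top: taken
esi=320<<1=640
eax=4-2=2
cmp eax, 0  (cmp 2,0)
jne top: taken
esi=640<<1=1280
eax=2-2=0
cmp eax, 0  (cmp 0,0)
jne top: not taken
halt.
Total executed instructions: 31.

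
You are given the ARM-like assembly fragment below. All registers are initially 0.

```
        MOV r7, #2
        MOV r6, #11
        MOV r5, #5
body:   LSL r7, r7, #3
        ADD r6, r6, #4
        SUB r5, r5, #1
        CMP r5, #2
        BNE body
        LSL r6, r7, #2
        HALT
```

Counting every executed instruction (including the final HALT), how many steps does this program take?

after MOV r7, #2: r7=2
after MOV r6, #11: r6=11
after MOV r5, #5: r5=5
after LSL r7, r7, #3: r7=2<<3=16
after ADD r6, r6, #4: r6=11+4=15
after SUB r5, r5, #1: r5=5-1=4
CMP r5, #2  (cmp 4,2)
BNE body: taken
after LSL r7, r7, #3: r7=16<<3=128
after ADD r6, r6, #4: r6=15+4=19
after SUB r5, r5, #1: r5=4-1=3
CMP r5, #2  (cmp 3,2)
BNE body: taken
after LSL r7, r7, #3: r7=128<<3=1024
after ADD r6, r6, #4: r6=19+4=23
after SUB r5, r5, #1: r5=3-1=2
CMP r5, #2  (cmp 2,2)
BNE body: not taken
after LSL r6, r7, #2: r6=1024<<2=4096
halt.
Total executed instructions: 20.

20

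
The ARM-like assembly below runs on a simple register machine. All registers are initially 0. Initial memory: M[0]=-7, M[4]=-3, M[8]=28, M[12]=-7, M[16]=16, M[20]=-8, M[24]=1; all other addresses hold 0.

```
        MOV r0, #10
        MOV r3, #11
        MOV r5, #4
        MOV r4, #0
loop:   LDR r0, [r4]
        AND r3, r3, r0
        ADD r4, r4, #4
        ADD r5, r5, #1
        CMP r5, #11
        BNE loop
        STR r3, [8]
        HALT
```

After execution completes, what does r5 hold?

MOV r0, #10 → r0=10
MOV r3, #11 → r3=11
MOV r5, #4 → r5=4
MOV r4, #0 → r4=0
LDR r0, [r4] → r0=M[0]=-7
AND r3, r3, r0 → r3=11&(-7)=9
ADD r4, r4, #4 → r4=0+4=4
ADD r5, r5, #1 → r5=4+1=5
CMP r5, #11  (cmp 5,11)
BNE loop: taken
LDR r0, [r4] → r0=M[4]=-3
AND r3, r3, r0 → r3=9&(-3)=9
ADD r4, r4, #4 → r4=4+4=8
ADD r5, r5, #1 → r5=5+1=6
CMP r5, #11  (cmp 6,11)
BNE loop: taken
LDR r0, [r4] → r0=M[8]=28
AND r3, r3, r0 → r3=9&28=8
ADD r4, r4, #4 → r4=8+4=12
ADD r5, r5, #1 → r5=6+1=7
CMP r5, #11  (cmp 7,11)
BNE loop: taken
LDR r0, [r4] → r0=M[12]=-7
AND r3, r3, r0 → r3=8&(-7)=8
ADD r4, r4, #4 → r4=12+4=16
ADD r5, r5, #1 → r5=7+1=8
CMP r5, #11  (cmp 8,11)
BNE loop: taken
LDR r0, [r4] → r0=M[16]=16
AND r3, r3, r0 → r3=8&16=0
ADD r4, r4, #4 → r4=16+4=20
ADD r5, r5, #1 → r5=8+1=9
CMP r5, #11  (cmp 9,11)
BNE loop: taken
LDR r0, [r4] → r0=M[20]=-8
AND r3, r3, r0 → r3=0&(-8)=0
ADD r4, r4, #4 → r4=20+4=24
ADD r5, r5, #1 → r5=9+1=10
CMP r5, #11  (cmp 10,11)
BNE loop: taken
LDR r0, [r4] → r0=M[24]=1
AND r3, r3, r0 → r3=0&1=0
ADD r4, r4, #4 → r4=24+4=28
ADD r5, r5, #1 → r5=10+1=11
CMP r5, #11  (cmp 11,11)
BNE loop: not taken
STR r3, [8] → M[8]=0
halt.

11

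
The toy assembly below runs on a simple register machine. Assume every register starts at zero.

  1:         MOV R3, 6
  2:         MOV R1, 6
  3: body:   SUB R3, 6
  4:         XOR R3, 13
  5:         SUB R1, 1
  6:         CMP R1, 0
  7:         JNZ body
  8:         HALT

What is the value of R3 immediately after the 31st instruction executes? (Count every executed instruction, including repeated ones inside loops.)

-14

R3=6
R1=6
R3=6-6=0
R3=0^13=13
R1=6-1=5
CMP R1, 0  (cmp 5,0)
JNZ body: taken
R3=13-6=7
R3=7^13=10
R1=5-1=4
CMP R1, 0  (cmp 4,0)
JNZ body: taken
R3=10-6=4
R3=4^13=9
R1=4-1=3
CMP R1, 0  (cmp 3,0)
JNZ body: taken
R3=9-6=3
R3=3^13=14
R1=3-1=2
CMP R1, 0  (cmp 2,0)
JNZ body: taken
R3=14-6=8
R3=8^13=5
R1=2-1=1
CMP R1, 0  (cmp 1,0)
JNZ body: taken
R3=5-6=-1
R3=(-1)^13=-14
R1=1-1=0
CMP R1, 0  (cmp 0,0)
After step 31: R3 = -14.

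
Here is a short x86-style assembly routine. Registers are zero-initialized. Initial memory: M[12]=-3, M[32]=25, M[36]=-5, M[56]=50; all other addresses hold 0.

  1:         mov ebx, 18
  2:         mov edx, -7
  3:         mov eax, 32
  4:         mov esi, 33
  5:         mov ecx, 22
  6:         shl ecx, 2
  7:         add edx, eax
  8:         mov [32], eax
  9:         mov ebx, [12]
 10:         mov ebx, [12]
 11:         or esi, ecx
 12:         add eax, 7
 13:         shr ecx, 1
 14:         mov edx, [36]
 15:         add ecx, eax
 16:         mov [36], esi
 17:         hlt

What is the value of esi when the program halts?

mov ebx, 18 → ebx=18
mov edx, -7 → edx=-7
mov eax, 32 → eax=32
mov esi, 33 → esi=33
mov ecx, 22 → ecx=22
shl ecx, 2 → ecx=22<<2=88
add edx, eax → edx=(-7)+32=25
mov [32], eax → M[32]=32
mov ebx, [12] → ebx=M[12]=-3
mov ebx, [12] → ebx=M[12]=-3
or esi, ecx → esi=33|88=121
add eax, 7 → eax=32+7=39
shr ecx, 1 → ecx=88>>1=44
mov edx, [36] → edx=M[36]=-5
add ecx, eax → ecx=44+39=83
mov [36], esi → M[36]=121
halt.

121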